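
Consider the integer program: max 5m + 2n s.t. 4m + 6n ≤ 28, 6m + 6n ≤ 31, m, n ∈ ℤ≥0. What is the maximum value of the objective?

25

(m,n)=(5,0): 4·5+6·0=20≤28, 6·5+6·0=30≤31, objective 25.
(m,n)=(4,1): 4·4+6·1=22≤28, 6·4+6·1=30≤31, objective 22.
(m,n)=(4,0): 4·4+6·0=16≤28, 6·4+6·0=24≤31, objective 20.
The best lattice point is (5,0), giving 25.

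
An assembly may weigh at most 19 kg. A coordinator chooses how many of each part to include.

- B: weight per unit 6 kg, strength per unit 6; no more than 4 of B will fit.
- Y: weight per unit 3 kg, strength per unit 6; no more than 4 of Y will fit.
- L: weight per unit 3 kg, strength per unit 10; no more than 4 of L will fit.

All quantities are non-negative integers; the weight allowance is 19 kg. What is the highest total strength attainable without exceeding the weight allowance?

2×Y and 4×L: weight 18 ≤ 19, strength 2·6 + 4·10 = 52.
3×Y and 3×L: weight 18 ≤ 19, strength 3·6 + 3·10 = 48.
Best is 52.

52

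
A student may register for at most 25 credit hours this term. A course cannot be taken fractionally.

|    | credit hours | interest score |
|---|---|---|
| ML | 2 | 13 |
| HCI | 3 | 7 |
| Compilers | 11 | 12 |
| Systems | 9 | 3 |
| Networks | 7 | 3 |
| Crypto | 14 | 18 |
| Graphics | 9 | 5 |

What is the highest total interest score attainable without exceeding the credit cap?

38

ML + HCI + Crypto: credit hours 2 + 3 + 14 = 19 ≤ 25, interest score 13 + 7 + 18 = 38.
ML + HCI + Compilers + Graphics: credit hours 2 + 3 + 11 + 9 = 25 ≤ 25, interest score 13 + 7 + 12 + 5 = 37.
ML + Crypto + Graphics: credit hours 2 + 14 + 9 = 25 ≤ 25, interest score 13 + 18 + 5 = 36.
Best is ML, HCI, and Crypto with total interest score 38.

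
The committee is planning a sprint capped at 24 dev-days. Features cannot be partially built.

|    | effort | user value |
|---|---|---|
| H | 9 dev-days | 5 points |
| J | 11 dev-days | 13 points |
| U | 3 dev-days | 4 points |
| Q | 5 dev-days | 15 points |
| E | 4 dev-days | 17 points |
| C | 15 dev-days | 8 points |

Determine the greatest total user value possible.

49

J + Q + E: effort 11 + 5 + 4 = 20 ≤ 24, user value 13 + 15 + 17 = 45.
J + U + Q + E: effort 11 + 3 + 5 + 4 = 23 ≤ 24, user value 13 + 4 + 15 + 17 = 49.
Best is J, U, Q, and E with total user value 49.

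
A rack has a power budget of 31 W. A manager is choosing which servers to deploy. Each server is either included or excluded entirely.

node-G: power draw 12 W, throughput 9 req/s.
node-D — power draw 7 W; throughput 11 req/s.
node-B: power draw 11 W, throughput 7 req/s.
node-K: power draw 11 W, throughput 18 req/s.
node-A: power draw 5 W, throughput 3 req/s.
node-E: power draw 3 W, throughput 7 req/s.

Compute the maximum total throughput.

39

This is an integer program with binary decision variables.
Allowing fractional choices, the relaxed optimum would be about 43.5, but servers are indivisible.
node-G + node-K + node-A + node-E: power draw 12 + 11 + 5 + 3 = 31 ≤ 31, throughput 9 + 18 + 3 + 7 = 37.
node-G + node-D + node-K: power draw 12 + 7 + 11 = 30 ≤ 31, throughput 9 + 11 + 18 = 38.
node-D + node-K + node-A + node-E: power draw 7 + 11 + 5 + 3 = 26 ≤ 31, throughput 11 + 18 + 3 + 7 = 39.
Best is node-D, node-K, node-A, and node-E with total throughput 39.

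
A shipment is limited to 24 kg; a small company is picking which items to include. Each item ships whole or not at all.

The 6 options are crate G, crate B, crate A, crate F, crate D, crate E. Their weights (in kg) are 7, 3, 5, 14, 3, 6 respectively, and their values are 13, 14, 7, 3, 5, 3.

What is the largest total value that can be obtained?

42

crate G + crate B + crate A + crate D + crate E: weight 7 + 3 + 5 + 3 + 6 = 24 ≤ 24, value 13 + 14 + 7 + 5 + 3 = 42.
crate G + crate B + crate A + crate E: weight 7 + 3 + 5 + 6 = 21 ≤ 24, value 13 + 14 + 7 + 3 = 37.
crate G + crate B + crate A + crate D: weight 7 + 3 + 5 + 3 = 18 ≤ 24, value 13 + 14 + 7 + 5 = 39.
Best is crate G, crate B, crate A, crate D, and crate E with total value 42.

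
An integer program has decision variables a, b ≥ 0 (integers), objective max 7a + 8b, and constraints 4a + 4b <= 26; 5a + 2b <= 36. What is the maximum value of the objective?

48

(a,b)=(0,6): 4·0+4·6=24≤26, 5·0+2·6=12≤36, objective 48.
(a,b)=(1,5): 4·1+4·5=24≤26, 5·1+2·5=15≤36, objective 47.
(a,b)=(0,5): 4·0+4·5=20≤26, 5·0+2·5=10≤36, objective 40.
The best lattice point is (0,6), giving 48.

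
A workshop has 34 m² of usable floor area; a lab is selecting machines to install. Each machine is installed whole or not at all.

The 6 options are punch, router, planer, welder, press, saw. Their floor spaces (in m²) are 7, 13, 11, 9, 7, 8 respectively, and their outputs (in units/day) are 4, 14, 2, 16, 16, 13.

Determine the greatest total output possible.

punch + welder + press + saw: floor space 7 + 9 + 7 + 8 = 31 ≤ 34, output 4 + 16 + 16 + 13 = 49.
welder + press + saw: floor space 9 + 7 + 8 = 24 ≤ 34, output 16 + 16 + 13 = 45.
router + welder + press: floor space 13 + 9 + 7 = 29 ≤ 34, output 14 + 16 + 16 = 46.
Best is punch, welder, press, and saw with total output 49.

49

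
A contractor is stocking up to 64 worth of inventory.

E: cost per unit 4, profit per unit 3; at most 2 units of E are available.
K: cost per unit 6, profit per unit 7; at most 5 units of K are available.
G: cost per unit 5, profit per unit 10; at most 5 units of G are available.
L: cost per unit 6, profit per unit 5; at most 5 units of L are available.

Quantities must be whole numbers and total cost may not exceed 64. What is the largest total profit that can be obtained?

91

5×K, 5×G, and 1×L: cost 61 ≤ 64, profit 5·7 + 5·10 + 1·5 = 90.
2×E, 5×K, and 5×G: cost 63 ≤ 64, profit 2·3 + 5·7 + 5·10 = 91.
Best is 91.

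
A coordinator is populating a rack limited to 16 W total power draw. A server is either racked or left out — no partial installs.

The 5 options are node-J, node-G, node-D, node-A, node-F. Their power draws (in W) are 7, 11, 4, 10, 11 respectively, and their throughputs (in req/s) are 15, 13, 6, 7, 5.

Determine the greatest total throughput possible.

21

This is an integer program with binary decision variables.
Allowing fractional choices, the relaxed optimum would be about 26.9, but servers are indivisible.
node-G + node-D: power draw 11 + 4 = 15 ≤ 16, throughput 13 + 6 = 19.
node-J + node-D: power draw 7 + 4 = 11 ≤ 16, throughput 15 + 6 = 21.
Best is node-J and node-D with total throughput 21.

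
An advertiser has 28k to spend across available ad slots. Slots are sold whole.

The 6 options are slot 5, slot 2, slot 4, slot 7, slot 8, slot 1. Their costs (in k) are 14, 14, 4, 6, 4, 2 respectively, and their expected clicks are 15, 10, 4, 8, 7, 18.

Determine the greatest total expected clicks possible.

48

This is a 0-1 knapsack instance.
Allowing fractional choices, the relaxed optimum would be about 50.0, but ad slots are indivisible.
slot 5 + slot 4 + slot 7 + slot 1: cost 14 + 4 + 6 + 2 = 26 ≤ 28, expected clicks 15 + 4 + 8 + 18 = 45.
slot 5 + slot 7 + slot 8 + slot 1: cost 14 + 6 + 4 + 2 = 26 ≤ 28, expected clicks 15 + 8 + 7 + 18 = 48.
slot 5 + slot 4 + slot 8 + slot 1: cost 14 + 4 + 4 + 2 = 24 ≤ 28, expected clicks 15 + 4 + 7 + 18 = 44.
Best is slot 5, slot 7, slot 8, and slot 1 with total expected clicks 48.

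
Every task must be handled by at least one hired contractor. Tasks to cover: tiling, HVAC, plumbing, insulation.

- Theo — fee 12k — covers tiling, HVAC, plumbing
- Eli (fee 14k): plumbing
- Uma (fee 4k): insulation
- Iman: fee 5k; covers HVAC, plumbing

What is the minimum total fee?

Choose Theo and Uma: together they cover tiling, HVAC, plumbing, insulation — every task.
Total fee: 12 + 4 = 16.

16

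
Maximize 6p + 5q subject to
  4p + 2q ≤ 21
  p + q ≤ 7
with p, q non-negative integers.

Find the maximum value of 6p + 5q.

38

The continuous relaxation peaks at (3.5, 3.5) with value 38.50; rounding to a feasible lattice point costs some objective.
(p,q)=(3,4): 4·3+2·4=20≤21, 1·3+1·4=7≤7, objective 38.
(p,q)=(2,5): 4·2+2·5=18≤21, 1·2+1·5=7≤7, objective 37.
(p,q)=(4,2): 4·4+2·2=20≤21, 1·4+1·2=6≤7, objective 34.
Maximum is 38 at (p,q)=(3,4).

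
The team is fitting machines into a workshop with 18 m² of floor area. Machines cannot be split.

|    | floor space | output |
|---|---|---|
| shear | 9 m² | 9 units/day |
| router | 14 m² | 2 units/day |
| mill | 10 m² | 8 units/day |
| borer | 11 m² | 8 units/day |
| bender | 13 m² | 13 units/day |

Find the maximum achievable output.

13

This is a 0-1 knapsack instance.
shear: floor space 9 ≤ 18, output 9.
bender: floor space 13 ≤ 18, output 13.
Best is bender with total output 13.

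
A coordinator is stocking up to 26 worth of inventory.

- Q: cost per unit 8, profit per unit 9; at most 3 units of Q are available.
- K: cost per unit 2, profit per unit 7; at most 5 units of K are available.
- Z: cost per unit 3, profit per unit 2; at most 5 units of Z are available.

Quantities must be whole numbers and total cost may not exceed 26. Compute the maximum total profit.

Take 2×Q and 5×K: cost 26 ≤ 26, profit 2·9 + 5·7 = 53.
K has the best ratio (7/2) and is taken to its limit of 5; remaining capacity is filled optimally with the others.

53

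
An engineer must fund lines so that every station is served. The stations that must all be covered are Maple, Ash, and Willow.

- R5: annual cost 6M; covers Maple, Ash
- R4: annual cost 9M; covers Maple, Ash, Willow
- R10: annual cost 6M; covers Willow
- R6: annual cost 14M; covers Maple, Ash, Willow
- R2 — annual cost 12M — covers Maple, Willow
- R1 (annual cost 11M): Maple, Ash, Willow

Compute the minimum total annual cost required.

The greedy cost-per-new-station heuristic would pick R5 and R10 for 12, but a cheaper cover exists.
R4 alone covers Maple, Ash, Willow — every station.
Total annual cost: 9.
No cover costs less than 9.

9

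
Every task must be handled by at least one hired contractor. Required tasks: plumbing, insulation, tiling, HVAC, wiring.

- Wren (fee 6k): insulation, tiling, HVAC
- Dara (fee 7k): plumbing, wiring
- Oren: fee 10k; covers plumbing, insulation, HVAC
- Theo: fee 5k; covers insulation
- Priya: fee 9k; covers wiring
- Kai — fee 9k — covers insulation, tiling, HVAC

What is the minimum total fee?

13

Choose Wren and Dara: together they cover plumbing, insulation, tiling, HVAC, wiring — every task.
Total fee: 6 + 7 = 13.
No cover costs less than 13.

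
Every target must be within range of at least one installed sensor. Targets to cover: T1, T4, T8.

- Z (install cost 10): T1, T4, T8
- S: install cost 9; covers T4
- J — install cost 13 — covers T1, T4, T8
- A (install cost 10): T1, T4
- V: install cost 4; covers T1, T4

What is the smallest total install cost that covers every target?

The greedy cost-per-new-target heuristic would pick V and Z for 14, but a cheaper cover exists.
Z alone covers T1, T4, T8 — every target.
Total install cost: 10.
No cover costs less than 10.

10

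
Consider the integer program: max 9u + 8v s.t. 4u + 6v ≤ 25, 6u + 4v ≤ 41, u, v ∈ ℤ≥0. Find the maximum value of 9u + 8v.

54

Relaxing integrality, the LP optimum is 56.25 at (u,v) = (6.25, 0), which is not an integer point.
(u,v)=(6,0): 4·6+6·0=24≤25, 6·6+4·0=36≤41, objective 54.
(u,v)=(5,0): 4·5+6·0=20≤25, 6·5+4·0=30≤41, objective 45.
No feasible integer point exceeds 54.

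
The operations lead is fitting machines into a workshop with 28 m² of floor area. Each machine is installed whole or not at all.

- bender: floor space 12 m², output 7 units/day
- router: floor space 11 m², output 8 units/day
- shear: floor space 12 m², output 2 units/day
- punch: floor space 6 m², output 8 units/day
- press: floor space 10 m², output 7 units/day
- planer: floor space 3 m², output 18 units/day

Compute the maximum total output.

This is an integer program with binary decision variables.
Allowing fractional choices, the relaxed optimum would be about 39.6, but machines are indivisible.
bender + punch + planer: floor space 12 + 6 + 3 = 21 ≤ 28, output 7 + 8 + 18 = 33.
punch + press + planer: floor space 6 + 10 + 3 = 19 ≤ 28, output 8 + 7 + 18 = 33.
router + punch + planer: floor space 11 + 6 + 3 = 20 ≤ 28, output 8 + 8 + 18 = 34.
Best is router, punch, and planer with total output 34.

34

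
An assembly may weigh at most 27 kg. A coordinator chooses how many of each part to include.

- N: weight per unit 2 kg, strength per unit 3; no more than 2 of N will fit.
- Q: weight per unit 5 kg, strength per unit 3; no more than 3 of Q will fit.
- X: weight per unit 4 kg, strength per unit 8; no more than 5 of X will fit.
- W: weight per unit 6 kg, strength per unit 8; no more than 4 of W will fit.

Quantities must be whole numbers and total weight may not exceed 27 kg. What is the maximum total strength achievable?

This is a bounded integer knapsack.
X has the best ratio (8/4); taking only X gives at most 5×8 = 40 (stopped by the supply cap of 5).
Mixing does better — 5×X and 1×W: weight 26 ≤ 27, strength 5·8 + 1·8 = 48.

48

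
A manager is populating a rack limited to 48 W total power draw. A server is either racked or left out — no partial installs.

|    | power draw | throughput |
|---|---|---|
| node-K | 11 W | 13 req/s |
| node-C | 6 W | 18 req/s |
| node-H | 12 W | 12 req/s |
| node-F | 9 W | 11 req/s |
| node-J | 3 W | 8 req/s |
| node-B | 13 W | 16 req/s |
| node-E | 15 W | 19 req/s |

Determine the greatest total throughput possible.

node-K + node-C + node-J + node-B + node-E: power draw 11 + 6 + 3 + 13 + 15 = 48 ≤ 48, throughput 13 + 18 + 8 + 16 + 19 = 74.
node-K + node-C + node-H + node-J + node-E: power draw 11 + 6 + 12 + 3 + 15 = 47 ≤ 48, throughput 13 + 18 + 12 + 8 + 19 = 70.
node-C + node-F + node-J + node-B + node-E: power draw 6 + 9 + 3 + 13 + 15 = 46 ≤ 48, throughput 18 + 11 + 8 + 16 + 19 = 72.
Best is node-K, node-C, node-J, node-B, and node-E with total throughput 74.

74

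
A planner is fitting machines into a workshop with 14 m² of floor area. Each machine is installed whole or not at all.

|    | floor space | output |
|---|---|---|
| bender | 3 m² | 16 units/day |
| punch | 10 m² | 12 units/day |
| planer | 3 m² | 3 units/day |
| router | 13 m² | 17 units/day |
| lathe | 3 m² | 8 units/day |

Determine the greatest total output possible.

This is an integer program with binary decision variables.
bender + planer + lathe: floor space 3 + 3 + 3 = 9 ≤ 14, output 16 + 3 + 8 = 27.
bender + punch: floor space 3 + 10 = 13 ≤ 14, output 16 + 12 = 28.
Best is bender and punch with total output 28.

28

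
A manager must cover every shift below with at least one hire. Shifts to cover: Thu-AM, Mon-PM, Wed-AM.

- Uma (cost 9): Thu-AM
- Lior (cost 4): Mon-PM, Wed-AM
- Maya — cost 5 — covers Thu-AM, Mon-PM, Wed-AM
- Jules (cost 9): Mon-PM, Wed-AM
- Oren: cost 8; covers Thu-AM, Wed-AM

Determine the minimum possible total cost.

Maya alone covers Thu-AM, Mon-PM, Wed-AM — every shift.
Total cost: 5.
No cover costs less than 5.

5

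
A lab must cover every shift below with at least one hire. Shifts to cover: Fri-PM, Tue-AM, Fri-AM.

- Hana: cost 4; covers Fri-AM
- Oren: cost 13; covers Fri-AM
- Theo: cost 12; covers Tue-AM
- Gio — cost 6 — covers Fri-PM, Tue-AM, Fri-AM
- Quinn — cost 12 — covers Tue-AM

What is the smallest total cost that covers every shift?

6

Gio alone covers Fri-PM, Tue-AM, Fri-AM — every shift.
Total cost: 6.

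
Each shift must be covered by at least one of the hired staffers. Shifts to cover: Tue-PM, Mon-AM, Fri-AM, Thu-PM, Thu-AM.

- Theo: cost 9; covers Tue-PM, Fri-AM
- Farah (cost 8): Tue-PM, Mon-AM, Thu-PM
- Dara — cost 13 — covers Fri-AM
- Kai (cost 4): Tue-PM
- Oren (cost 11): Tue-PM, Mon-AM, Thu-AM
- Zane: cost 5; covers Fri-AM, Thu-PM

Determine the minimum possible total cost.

16

Choose Oren and Zane: together they cover Tue-PM, Mon-AM, Fri-AM, Thu-PM, Thu-AM — every shift.
Total cost: 11 + 5 = 16.
No cover costs less than 16.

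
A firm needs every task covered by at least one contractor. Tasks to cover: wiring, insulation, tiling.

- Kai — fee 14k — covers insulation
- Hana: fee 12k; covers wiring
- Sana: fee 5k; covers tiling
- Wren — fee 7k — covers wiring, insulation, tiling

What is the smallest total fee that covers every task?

7

This is an integer covering problem.
Wren alone covers wiring, insulation, tiling — every task.
Total fee: 7.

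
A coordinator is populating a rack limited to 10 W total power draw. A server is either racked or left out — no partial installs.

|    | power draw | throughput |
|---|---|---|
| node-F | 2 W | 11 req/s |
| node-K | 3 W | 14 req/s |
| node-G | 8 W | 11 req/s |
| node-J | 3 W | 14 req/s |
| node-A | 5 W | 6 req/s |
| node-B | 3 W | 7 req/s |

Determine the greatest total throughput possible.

Take node-F, node-K, and node-J: power draw 2 + 3 + 3 = 8 ≤ 10, throughput 11 + 14 + 14 = 39.
No other feasible combination does better.

39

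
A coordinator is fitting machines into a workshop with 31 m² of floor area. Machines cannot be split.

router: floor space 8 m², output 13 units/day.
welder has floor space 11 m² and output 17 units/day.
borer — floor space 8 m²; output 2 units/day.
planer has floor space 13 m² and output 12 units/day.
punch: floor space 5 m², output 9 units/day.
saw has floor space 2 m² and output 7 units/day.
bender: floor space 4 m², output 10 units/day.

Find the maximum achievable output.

router + welder + saw + bender: floor space 8 + 11 + 2 + 4 = 25 ≤ 31, output 13 + 17 + 7 + 10 = 47.
router + welder + punch + saw + bender: floor space 8 + 11 + 5 + 2 + 4 = 30 ≤ 31, output 13 + 17 + 9 + 7 + 10 = 56.
router + welder + punch + bender: floor space 8 + 11 + 5 + 4 = 28 ≤ 31, output 13 + 17 + 9 + 10 = 49.
Best is router, welder, punch, saw, and bender with total output 56.

56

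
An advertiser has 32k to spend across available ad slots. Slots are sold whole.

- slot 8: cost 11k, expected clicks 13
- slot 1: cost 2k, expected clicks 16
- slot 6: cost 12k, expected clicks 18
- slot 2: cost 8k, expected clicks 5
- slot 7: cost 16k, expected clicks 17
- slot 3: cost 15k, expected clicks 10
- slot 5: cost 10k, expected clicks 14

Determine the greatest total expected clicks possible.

Treat it as a binary knapsack problem.
Allowing fractional choices, the relaxed optimum would be about 57.5, but ad slots are indivisible.
slot 1 + slot 6 + slot 7: cost 2 + 12 + 16 = 30 ≤ 32, expected clicks 16 + 18 + 17 = 51.
slot 1 + slot 6 + slot 2 + slot 5: cost 2 + 12 + 8 + 10 = 32 ≤ 32, expected clicks 16 + 18 + 5 + 14 = 53.
Best is slot 1, slot 6, slot 2, and slot 5 with total expected clicks 53.

53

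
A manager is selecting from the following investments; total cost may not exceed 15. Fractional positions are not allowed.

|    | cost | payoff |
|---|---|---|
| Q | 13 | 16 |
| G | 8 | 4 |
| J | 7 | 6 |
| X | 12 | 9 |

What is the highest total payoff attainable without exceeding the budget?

16

This is an integer program with binary decision variables.
Allowing fractional choices, the relaxed optimum would be about 17.7, but investments are indivisible.
Q: cost 13 ≤ 15, payoff 16.
G + J: cost 8 + 7 = 15 ≤ 15, payoff 4 + 6 = 10.
Best is Q with total payoff 16.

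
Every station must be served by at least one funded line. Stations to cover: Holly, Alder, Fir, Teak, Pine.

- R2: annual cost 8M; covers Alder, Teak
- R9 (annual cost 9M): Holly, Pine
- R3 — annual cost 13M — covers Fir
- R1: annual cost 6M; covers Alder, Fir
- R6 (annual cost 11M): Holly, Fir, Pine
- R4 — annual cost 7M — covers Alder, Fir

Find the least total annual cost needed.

This is a weighted set-cover instance.
The greedy cost-per-new-station heuristic would pick R1, R9, and R2 for 23, but a cheaper cover exists.
Choose R2 and R6: together they cover Holly, Alder, Fir, Teak, Pine — every station.
Total annual cost: 8 + 11 = 19.
No cover costs less than 19.

19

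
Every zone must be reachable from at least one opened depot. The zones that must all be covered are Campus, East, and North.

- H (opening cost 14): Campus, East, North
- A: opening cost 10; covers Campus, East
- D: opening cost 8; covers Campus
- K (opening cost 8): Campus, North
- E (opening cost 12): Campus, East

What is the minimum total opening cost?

This is an integer covering problem.
The greedy cost-per-new-zone heuristic would pick K and A for 18, but a cheaper cover exists.
H alone covers Campus, East, North — every zone.
Total opening cost: 14.
No cover costs less than 14.

14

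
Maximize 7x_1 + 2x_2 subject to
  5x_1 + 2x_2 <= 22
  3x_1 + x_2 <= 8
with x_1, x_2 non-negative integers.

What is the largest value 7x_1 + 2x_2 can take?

18

The continuous relaxation peaks at (2.67, 0) with value 18.67; rounding to a feasible lattice point costs some objective.
(x_1,x_2)=(2,2): 5·2+2·2=14≤22, 3·2+1·2=8≤8, objective 18.
(x_1,x_2)=(2,1): 5·2+2·1=12≤22, 3·2+1·1=7≤8, objective 16.
(x_1,x_2)=(2,0): 5·2+2·0=10≤22, 3·2+1·0=6≤8, objective 14.
No feasible integer point exceeds 18.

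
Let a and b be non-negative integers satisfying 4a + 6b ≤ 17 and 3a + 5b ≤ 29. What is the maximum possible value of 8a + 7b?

32

(a,b)=(4,0) is feasible, giving 32.
(a,b)=(3,0) is feasible, giving 24.
The best lattice point is (4,0), giving 32.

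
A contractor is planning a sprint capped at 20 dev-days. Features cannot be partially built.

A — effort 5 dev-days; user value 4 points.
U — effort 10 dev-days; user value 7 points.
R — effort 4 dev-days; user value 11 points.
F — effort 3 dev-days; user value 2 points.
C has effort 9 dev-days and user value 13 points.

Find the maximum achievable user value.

28

Allowing fractional choices, the relaxed optimum would be about 29.4, but features are indivisible.
R + F + C: effort 4 + 3 + 9 = 16 ≤ 20, user value 11 + 2 + 13 = 26.
A + R + C: effort 5 + 4 + 9 = 18 ≤ 20, user value 4 + 11 + 13 = 28.
R + C: effort 4 + 9 = 13 ≤ 20, user value 11 + 13 = 24.
Best is A, R, and C with total user value 28.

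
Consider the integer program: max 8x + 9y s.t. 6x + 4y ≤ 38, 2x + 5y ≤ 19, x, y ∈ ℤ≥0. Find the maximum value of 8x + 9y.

50

The continuous relaxation peaks at (5.18, 1.73) with value 57.00; rounding to a feasible lattice point costs some objective.
(x,y)=(4,2): 6·4+4·2=32≤38, 2·4+5·2=18≤19, objective 50.
(x,y)=(5,1): 6·5+4·1=34≤38, 2·5+5·1=15≤19, objective 49.
(x,y)=(6,0): 6·6+4·0=36≤38, 2·6+5·0=12≤19, objective 48.
The best lattice point is (4,2), giving 50.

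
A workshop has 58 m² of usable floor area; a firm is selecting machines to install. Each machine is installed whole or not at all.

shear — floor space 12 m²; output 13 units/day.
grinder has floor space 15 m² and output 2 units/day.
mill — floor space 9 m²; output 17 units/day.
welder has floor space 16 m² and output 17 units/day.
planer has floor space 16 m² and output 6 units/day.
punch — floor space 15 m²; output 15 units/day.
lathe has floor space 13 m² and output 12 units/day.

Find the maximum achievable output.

62

Allowing fractional choices, the relaxed optimum would be about 67.5, but machines are indivisible.
shear + mill + welder + lathe: floor space 12 + 9 + 16 + 13 = 50 ≤ 58, output 13 + 17 + 17 + 12 = 59.
mill + welder + punch + lathe: floor space 9 + 16 + 15 + 13 = 53 ≤ 58, output 17 + 17 + 15 + 12 = 61.
shear + mill + welder + punch: floor space 12 + 9 + 16 + 15 = 52 ≤ 58, output 13 + 17 + 17 + 15 = 62.
Best is shear, mill, welder, and punch with total output 62.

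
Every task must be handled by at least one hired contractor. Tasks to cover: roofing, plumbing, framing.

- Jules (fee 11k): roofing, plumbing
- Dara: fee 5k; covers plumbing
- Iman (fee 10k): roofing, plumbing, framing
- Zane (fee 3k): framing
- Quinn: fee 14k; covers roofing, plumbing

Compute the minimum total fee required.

10

Iman alone covers roofing, plumbing, framing — every task.
Total fee: 10.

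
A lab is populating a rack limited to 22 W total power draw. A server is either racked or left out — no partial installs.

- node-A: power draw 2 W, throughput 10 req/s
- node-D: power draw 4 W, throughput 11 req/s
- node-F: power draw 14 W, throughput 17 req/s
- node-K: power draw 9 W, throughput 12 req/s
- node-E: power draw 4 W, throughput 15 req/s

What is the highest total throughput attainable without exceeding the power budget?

Allowing fractional choices, the relaxed optimum would be about 51.6, but servers are indivisible.
node-D + node-F + node-E: power draw 4 + 14 + 4 = 22 ≤ 22, throughput 11 + 17 + 15 = 43.
node-A + node-D + node-K + node-E: power draw 2 + 4 + 9 + 4 = 19 ≤ 22, throughput 10 + 11 + 12 + 15 = 48.
node-A + node-F + node-E: power draw 2 + 14 + 4 = 20 ≤ 22, throughput 10 + 17 + 15 = 42.
Best is node-A, node-D, node-K, and node-E with total throughput 48.

48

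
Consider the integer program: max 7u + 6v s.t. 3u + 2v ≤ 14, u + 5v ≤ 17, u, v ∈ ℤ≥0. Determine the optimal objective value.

34

The continuous relaxation peaks at (2.77, 2.85) with value 36.46; rounding to a feasible lattice point costs some objective.
(u,v)=(4,1) is feasible, giving 34.
(u,v)=(3,2) is feasible, giving 33.
(u,v)=(2,3) is feasible, giving 32.
The best lattice point is (4,1), giving 34.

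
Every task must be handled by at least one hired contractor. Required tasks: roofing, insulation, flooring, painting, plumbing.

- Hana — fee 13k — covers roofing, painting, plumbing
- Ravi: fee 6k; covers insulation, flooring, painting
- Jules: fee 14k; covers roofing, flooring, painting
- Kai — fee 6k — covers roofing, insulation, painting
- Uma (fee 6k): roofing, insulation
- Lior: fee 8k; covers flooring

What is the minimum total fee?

The greedy cost-per-new-task heuristic would pick Ravi, Kai, and Hana for 25, but a cheaper cover exists.
Choose Hana and Ravi: together they cover roofing, insulation, flooring, painting, plumbing — every task.
Total fee: 13 + 6 = 19.
No cover costs less than 19.

19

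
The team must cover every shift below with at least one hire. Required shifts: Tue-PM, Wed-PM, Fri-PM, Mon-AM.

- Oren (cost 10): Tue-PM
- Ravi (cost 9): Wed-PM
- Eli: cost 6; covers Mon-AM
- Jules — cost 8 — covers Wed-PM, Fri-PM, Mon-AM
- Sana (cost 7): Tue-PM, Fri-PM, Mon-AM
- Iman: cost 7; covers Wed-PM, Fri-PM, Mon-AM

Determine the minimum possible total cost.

Choose Sana and Iman: together they cover Tue-PM, Wed-PM, Fri-PM, Mon-AM — every shift.
Total cost: 7 + 7 = 14.

14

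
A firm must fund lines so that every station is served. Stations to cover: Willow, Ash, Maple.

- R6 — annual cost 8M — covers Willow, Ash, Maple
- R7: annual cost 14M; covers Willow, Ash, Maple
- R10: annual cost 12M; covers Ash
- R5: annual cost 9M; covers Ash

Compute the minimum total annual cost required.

8

R6 alone covers Willow, Ash, Maple — every station.
Total annual cost: 8.
No cover costs less than 8.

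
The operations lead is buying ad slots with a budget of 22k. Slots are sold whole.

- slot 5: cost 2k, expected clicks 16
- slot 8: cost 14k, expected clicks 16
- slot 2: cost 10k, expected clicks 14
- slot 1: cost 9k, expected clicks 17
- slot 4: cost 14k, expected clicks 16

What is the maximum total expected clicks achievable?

47

Treat it as a binary knapsack problem.
Allowing fractional choices, the relaxed optimum would be about 48.1, but ad slots are indivisible.
slot 5 + slot 2 + slot 1: cost 2 + 10 + 9 = 21 ≤ 22, expected clicks 16 + 14 + 17 = 47.
slot 5 + slot 8: cost 2 + 14 = 16 ≤ 22, expected clicks 16 + 16 = 32.
slot 5 + slot 1: cost 2 + 9 = 11 ≤ 22, expected clicks 16 + 17 = 33.
Best is slot 5, slot 2, and slot 1 with total expected clicks 47.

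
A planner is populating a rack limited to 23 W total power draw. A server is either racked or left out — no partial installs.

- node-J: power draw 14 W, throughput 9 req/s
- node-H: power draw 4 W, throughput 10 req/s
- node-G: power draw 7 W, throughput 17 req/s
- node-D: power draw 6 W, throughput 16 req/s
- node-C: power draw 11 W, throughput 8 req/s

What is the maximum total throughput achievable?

43

Take node-H, node-G, and node-D: power draw 4 + 7 + 6 = 17 ≤ 23, throughput 10 + 17 + 16 = 43.
No other feasible combination does better.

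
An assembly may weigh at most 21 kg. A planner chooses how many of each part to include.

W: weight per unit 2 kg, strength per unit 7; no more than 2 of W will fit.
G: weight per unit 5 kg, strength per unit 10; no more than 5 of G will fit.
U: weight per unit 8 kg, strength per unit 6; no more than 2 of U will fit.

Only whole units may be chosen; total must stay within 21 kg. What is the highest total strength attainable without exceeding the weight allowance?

This is a bounded integer knapsack.
W has the best ratio (7/2); taking only W gives at most 2×7 = 14 (stopped by the supply cap of 2).
Mixing does better — 2×W and 3×G: weight 19 ≤ 21, strength 2·7 + 3·10 = 44.

44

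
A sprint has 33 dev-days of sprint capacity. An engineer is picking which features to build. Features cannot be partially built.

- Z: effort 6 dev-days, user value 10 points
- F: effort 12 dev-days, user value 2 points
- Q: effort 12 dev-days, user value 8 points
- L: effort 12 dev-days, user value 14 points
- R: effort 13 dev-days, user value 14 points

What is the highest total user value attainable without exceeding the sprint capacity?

38

Z + Q + L: effort 6 + 12 + 12 = 30 ≤ 33, user value 10 + 8 + 14 = 32.
Z + L + R: effort 6 + 12 + 13 = 31 ≤ 33, user value 10 + 14 + 14 = 38.
Best is Z, L, and R with total user value 38.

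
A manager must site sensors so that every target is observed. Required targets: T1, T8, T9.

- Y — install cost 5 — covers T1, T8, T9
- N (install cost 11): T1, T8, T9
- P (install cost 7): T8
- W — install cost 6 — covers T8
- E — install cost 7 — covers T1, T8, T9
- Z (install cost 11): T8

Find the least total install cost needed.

5

Y alone covers T1, T8, T9 — every target.
Total install cost: 5.
No cover costs less than 5.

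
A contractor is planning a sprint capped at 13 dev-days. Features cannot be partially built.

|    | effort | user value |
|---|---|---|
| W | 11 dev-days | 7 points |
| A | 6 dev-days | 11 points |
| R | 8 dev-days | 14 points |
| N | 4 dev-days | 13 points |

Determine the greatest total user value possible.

27

Take R and N: effort 8 + 4 = 12 ≤ 13, user value 14 + 13 = 27.
No other feasible combination does better.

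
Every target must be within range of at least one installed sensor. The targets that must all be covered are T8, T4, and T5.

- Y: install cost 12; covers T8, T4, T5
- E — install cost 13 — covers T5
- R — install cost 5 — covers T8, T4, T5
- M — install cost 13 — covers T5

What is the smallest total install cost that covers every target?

R alone covers T8, T4, T5 — every target.
Total install cost: 5.

5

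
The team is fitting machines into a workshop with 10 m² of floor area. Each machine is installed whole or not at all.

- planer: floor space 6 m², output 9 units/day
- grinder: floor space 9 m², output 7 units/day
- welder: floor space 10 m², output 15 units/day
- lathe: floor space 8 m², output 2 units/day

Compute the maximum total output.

15

This is a 0-1 knapsack instance.
Take welder: floor space 10 ≤ 10, output 15.
No other feasible combination does better.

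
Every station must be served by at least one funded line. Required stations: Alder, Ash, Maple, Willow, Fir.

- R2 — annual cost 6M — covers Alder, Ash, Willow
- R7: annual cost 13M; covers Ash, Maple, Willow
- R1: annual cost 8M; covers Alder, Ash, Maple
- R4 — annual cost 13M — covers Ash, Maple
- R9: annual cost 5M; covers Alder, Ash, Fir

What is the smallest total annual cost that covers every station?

The greedy cost-per-new-station heuristic would pick R9, R2, and R1 for 19, but a cheaper cover exists.
Choose R7 and R9: together they cover Alder, Ash, Maple, Willow, Fir — every station.
Total annual cost: 13 + 5 = 18.
No cover costs less than 18.

18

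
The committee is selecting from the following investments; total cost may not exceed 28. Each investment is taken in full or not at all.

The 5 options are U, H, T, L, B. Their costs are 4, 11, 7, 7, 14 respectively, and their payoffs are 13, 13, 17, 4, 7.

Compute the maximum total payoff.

Allowing fractional choices, the relaxed optimum would be about 46.4, but investments are indivisible.
U + T + B: cost 4 + 7 + 14 = 25 ≤ 28, payoff 13 + 17 + 7 = 37.
U + H + T: cost 4 + 11 + 7 = 22 ≤ 28, payoff 13 + 13 + 17 = 43.
Best is U, H, and T with total payoff 43.

43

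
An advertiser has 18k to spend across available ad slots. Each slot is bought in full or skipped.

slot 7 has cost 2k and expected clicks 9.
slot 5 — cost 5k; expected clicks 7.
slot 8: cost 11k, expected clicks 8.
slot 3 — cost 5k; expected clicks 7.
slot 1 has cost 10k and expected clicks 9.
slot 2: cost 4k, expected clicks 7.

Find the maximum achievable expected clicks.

30

slot 7 + slot 5 + slot 3 + slot 2: cost 2 + 5 + 5 + 4 = 16 ≤ 18, expected clicks 9 + 7 + 7 + 7 = 30.
slot 7 + slot 5 + slot 1: cost 2 + 5 + 10 = 17 ≤ 18, expected clicks 9 + 7 + 9 = 25.
slot 7 + slot 1 + slot 2: cost 2 + 10 + 4 = 16 ≤ 18, expected clicks 9 + 9 + 7 = 25.
Best is slot 7, slot 5, slot 3, and slot 2 with total expected clicks 30.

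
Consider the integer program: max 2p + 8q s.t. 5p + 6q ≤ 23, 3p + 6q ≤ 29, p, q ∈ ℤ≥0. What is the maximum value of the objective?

(p,q)=(1,3): 5·1+6·3=23≤23, 3·1+6·3=21≤29, objective 26.
(p,q)=(0,3): 5·0+6·3=18≤23, 3·0+6·3=18≤29, objective 24.
(p,q)=(2,2): 5·2+6·2=22≤23, 3·2+6·2=18≤29, objective 20.
Maximum is 26 at (p,q)=(1,3).

26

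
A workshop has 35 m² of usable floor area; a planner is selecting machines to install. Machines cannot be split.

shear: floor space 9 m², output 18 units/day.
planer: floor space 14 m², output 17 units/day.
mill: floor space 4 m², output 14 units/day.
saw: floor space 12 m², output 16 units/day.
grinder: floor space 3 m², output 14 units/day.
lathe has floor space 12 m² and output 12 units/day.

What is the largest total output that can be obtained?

Allowing fractional choices, the relaxed optimum would be about 70.5, but machines are indivisible.
planer + mill + saw + grinder: floor space 14 + 4 + 12 + 3 = 33 ≤ 35, output 17 + 14 + 16 + 14 = 61.
shear + planer + mill + grinder: floor space 9 + 14 + 4 + 3 = 30 ≤ 35, output 18 + 17 + 14 + 14 = 63.
shear + mill + saw + grinder: floor space 9 + 4 + 12 + 3 = 28 ≤ 35, output 18 + 14 + 16 + 14 = 62.
Best is shear, planer, mill, and grinder with total output 63.

63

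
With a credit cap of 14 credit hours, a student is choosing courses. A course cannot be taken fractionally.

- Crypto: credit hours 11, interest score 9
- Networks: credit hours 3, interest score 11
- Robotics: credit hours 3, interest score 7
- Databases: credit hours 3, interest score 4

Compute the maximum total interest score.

22

Allowing fractional choices, the relaxed optimum would be about 26.1, but courses are indivisible.
Networks + Robotics + Databases: credit hours 3 + 3 + 3 = 9 ≤ 14, interest score 11 + 7 + 4 = 22.
Crypto + Networks: credit hours 11 + 3 = 14 ≤ 14, interest score 9 + 11 = 20.
Best is Networks, Robotics, and Databases with total interest score 22.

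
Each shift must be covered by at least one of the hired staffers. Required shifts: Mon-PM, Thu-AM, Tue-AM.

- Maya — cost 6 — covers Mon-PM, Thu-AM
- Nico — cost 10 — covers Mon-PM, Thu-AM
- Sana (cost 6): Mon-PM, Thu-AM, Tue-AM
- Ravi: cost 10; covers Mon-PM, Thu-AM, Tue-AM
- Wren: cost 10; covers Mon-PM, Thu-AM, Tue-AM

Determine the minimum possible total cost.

This is an integer covering problem.
Sana alone covers Mon-PM, Thu-AM, Tue-AM — every shift.
Total cost: 6.
No cover costs less than 6.

6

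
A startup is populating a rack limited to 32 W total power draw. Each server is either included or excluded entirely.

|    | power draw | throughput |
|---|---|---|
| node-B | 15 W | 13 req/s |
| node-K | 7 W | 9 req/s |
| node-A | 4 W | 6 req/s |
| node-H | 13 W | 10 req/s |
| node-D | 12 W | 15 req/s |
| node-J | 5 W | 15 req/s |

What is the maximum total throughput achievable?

Allowing fractional choices, the relaxed optimum would be about 48.5, but servers are indivisible.
node-B + node-K + node-A + node-J: power draw 15 + 7 + 4 + 5 = 31 ≤ 32, throughput 13 + 9 + 6 + 15 = 43.
node-K + node-A + node-D + node-J: power draw 7 + 4 + 12 + 5 = 28 ≤ 32, throughput 9 + 6 + 15 + 15 = 45.
Best is node-K, node-A, node-D, and node-J with total throughput 45.

45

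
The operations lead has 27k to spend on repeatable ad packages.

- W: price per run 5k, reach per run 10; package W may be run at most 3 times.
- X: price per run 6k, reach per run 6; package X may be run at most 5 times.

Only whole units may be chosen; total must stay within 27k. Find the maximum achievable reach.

Take 3×W and 2×X: price 27 ≤ 27, reach 3·10 + 2·6 = 42.
W has the best ratio (10/5) and is taken to its limit of 3; remaining capacity is filled optimally with the others.

42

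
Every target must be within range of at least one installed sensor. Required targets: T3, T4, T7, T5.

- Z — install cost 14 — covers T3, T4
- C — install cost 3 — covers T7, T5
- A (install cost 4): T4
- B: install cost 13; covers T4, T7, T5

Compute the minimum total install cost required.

The greedy cost-per-new-target heuristic would pick C, A, and Z for 21, but a cheaper cover exists.
Choose Z and C: together they cover T3, T4, T7, T5 — every target.
Total install cost: 14 + 3 = 17.
No cover costs less than 17.

17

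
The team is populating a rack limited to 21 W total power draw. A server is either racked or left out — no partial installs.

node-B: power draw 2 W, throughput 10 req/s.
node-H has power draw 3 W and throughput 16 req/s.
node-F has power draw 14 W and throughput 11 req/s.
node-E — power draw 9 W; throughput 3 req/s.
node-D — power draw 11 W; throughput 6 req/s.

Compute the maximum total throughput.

37

node-B + node-H + node-D: power draw 2 + 3 + 11 = 16 ≤ 21, throughput 10 + 16 + 6 = 32.
node-B + node-H + node-F: power draw 2 + 3 + 14 = 19 ≤ 21, throughput 10 + 16 + 11 = 37.
Best is node-B, node-H, and node-F with total throughput 37.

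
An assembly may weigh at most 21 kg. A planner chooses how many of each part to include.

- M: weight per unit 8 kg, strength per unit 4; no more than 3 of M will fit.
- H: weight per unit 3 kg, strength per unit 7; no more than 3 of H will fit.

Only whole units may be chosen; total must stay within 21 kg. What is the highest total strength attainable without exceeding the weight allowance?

1×M and 3×H: weight 17 ≤ 21, strength 1·4 + 3·7 = 25.
3×H: weight 9 ≤ 21, strength 3·7 = 21.
Best is 25.

25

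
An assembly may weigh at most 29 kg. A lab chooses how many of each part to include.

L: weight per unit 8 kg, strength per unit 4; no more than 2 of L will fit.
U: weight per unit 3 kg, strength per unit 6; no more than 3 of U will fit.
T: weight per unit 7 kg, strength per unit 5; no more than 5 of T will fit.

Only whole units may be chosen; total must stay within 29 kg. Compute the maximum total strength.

This is a bounded integer knapsack.
Take 3×U and 2×T: weight 23 ≤ 29, strength 3·6 + 2·5 = 28.
U has the best ratio (6/3) and is taken to its limit of 3; remaining capacity is filled optimally with the others.

28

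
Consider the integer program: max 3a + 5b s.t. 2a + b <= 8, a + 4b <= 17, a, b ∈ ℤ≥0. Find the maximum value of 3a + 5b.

23

(a,b)=(1,4) is feasible, giving 23.
(a,b)=(2,3) is feasible, giving 21.
(a,b)=(0,4) is feasible, giving 20.
No feasible integer point exceeds 23.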